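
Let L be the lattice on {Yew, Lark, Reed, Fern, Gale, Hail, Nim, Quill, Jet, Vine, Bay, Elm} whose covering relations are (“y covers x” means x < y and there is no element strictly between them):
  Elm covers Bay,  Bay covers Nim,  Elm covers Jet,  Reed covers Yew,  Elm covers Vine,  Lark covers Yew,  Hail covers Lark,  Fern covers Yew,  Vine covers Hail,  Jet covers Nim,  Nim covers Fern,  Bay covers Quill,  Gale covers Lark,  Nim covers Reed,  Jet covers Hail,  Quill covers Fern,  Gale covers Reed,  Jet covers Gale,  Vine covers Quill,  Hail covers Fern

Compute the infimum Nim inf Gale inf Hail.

Yew

Common lower bounds of {Nim, Gale, Hail}: Yew.
The greatest among these is Yew.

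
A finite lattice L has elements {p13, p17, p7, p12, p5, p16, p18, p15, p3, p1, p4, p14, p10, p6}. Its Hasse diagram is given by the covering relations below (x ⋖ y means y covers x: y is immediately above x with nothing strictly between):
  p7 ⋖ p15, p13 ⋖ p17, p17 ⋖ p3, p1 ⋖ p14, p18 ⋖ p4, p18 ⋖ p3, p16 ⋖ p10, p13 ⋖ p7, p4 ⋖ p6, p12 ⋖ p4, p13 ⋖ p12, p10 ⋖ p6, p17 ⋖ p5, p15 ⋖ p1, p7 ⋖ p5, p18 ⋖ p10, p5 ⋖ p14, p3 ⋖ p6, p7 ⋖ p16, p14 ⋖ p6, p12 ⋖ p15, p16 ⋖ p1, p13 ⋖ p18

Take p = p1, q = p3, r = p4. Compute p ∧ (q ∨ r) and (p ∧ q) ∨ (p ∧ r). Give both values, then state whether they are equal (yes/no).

p1; p12; no

q ∨ r = p6, so p ∧ (q ∨ r) = p1 ∧ p6 = p1.
p ∧ q = p13 and p ∧ r = p12, so (p ∧ q) ∨ (p ∧ r) = p13 ∨ p12 = p12.
Equal: no.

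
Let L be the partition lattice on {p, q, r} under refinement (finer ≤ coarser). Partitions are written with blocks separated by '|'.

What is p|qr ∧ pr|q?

p|q|r

Common lower bounds of {p|qr, pr|q}: p|q|r.
The greatest among these is p|q|r.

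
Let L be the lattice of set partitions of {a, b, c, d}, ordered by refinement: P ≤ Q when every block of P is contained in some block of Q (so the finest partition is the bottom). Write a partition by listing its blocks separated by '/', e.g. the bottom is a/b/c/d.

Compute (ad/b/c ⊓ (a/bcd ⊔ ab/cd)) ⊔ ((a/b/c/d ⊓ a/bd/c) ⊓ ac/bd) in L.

ad/b/c

a/bcd ∨ ab/cd = abcd
ad/b/c ∧ abcd = ad/b/c
a/b/c/d ∧ a/bd/c = a/b/c/d
a/b/c/d ∧ ac/bd = a/b/c/d
ad/b/c ∨ a/b/c/d = ad/b/c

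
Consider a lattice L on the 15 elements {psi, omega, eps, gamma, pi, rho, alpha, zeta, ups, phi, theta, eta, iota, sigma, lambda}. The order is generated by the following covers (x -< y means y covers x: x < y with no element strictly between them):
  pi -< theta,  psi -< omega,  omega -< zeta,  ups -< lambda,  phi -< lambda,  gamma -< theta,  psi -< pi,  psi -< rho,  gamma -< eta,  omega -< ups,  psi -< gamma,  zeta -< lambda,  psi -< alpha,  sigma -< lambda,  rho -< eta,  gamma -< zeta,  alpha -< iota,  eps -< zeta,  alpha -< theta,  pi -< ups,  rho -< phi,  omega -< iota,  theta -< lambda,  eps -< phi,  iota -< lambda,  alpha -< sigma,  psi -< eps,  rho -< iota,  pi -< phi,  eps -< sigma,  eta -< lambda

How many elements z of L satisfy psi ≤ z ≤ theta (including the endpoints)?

5

The interval [psi, theta] = {alpha, gamma, pi, psi, theta}, which has 5 elements.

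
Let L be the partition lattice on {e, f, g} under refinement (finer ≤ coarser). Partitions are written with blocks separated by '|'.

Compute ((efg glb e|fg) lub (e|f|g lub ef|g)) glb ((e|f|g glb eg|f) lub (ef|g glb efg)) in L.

ef|g

efg ∧ e|fg = e|fg
e|f|g ∨ ef|g = ef|g
e|fg ∨ ef|g = efg
e|f|g ∧ eg|f = e|f|g
ef|g ∧ efg = ef|g
e|f|g ∨ ef|g = ef|g
efg ∧ ef|g = ef|g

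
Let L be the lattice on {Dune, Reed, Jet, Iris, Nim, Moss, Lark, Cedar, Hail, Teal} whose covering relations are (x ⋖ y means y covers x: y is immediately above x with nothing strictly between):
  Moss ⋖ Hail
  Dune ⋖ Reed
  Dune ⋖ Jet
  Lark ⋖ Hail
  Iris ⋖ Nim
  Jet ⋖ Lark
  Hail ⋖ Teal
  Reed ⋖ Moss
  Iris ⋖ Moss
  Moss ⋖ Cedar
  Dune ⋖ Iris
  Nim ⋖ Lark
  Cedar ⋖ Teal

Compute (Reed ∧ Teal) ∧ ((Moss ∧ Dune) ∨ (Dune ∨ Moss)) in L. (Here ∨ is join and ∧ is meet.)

Reed ∧ Teal = Reed
Moss ∧ Dune = Dune
Dune ∨ Moss = Moss
Dune ∨ Moss = Moss
Reed ∧ Moss = Reed

Reed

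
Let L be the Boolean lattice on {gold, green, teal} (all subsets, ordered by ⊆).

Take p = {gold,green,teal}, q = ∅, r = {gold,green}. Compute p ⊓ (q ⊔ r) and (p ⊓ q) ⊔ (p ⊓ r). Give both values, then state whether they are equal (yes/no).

q ⊔ r = {gold,green}, so p ⊓ (q ⊔ r) = {gold,green,teal} ⊓ {gold,green} = {gold,green}.
p ⊓ q = ∅ and p ⊓ r = {gold,green}, so (p ⊓ q) ⊔ (p ⊓ r) = ∅ ⊔ {gold,green} = {gold,green}.
Equal: yes.

{gold,green}; {gold,green}; yes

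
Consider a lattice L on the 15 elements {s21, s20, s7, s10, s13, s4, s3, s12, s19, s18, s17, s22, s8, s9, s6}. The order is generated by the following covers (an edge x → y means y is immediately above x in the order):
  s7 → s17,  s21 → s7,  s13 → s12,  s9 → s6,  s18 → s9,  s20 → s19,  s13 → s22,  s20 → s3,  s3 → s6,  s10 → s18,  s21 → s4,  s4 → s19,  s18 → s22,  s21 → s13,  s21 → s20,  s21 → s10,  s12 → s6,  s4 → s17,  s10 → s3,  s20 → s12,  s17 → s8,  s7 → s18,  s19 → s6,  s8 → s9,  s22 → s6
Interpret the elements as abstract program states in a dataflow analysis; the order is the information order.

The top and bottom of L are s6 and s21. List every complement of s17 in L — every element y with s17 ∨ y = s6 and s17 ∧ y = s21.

s12, s13, s20, s3

Need y with s17 ∨ y = s6 and s17 ∧ y = s21.
Checking each element gives: s12, s13, s20, s3.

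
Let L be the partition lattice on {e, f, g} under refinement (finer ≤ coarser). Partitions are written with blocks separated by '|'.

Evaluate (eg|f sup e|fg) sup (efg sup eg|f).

efg

eg|f ∨ e|fg = efg
efg ∨ eg|f = efg
efg ∨ efg = efg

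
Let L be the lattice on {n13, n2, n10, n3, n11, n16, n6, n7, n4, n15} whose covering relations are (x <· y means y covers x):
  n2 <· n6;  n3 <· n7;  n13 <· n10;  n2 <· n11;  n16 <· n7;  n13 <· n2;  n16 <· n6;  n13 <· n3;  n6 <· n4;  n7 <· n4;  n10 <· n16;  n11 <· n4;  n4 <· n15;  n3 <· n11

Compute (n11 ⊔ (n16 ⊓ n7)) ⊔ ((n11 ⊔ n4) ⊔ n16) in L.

n4

n16 ∧ n7 = n16
n11 ∨ n16 = n4
n11 ∨ n4 = n4
n4 ∨ n16 = n4
n4 ∨ n4 = n4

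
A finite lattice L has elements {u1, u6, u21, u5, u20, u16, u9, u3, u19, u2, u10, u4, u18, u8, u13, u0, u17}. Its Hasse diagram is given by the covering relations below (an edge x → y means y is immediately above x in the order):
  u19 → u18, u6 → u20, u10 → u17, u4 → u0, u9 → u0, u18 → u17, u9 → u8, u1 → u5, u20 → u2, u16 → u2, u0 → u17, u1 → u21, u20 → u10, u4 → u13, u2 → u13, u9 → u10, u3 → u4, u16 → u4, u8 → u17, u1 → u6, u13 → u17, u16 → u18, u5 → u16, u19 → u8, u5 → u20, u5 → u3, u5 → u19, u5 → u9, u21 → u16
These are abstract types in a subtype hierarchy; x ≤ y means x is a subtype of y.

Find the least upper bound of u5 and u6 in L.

Common upper bounds of {u5, u6}: u10, u13, u17, u2, u20.
The least among these is u20.

u20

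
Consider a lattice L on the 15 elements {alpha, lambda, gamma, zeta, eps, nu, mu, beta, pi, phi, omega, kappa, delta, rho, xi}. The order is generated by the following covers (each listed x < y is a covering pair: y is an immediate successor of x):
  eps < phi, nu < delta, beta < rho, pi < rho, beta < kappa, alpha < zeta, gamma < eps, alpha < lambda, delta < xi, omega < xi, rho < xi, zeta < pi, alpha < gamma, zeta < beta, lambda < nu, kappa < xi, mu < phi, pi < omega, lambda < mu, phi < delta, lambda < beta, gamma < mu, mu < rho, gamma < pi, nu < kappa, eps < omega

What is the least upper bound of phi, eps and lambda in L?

phi

Common upper bounds of {phi, eps, lambda}: delta, phi, xi.
The least among these is phi.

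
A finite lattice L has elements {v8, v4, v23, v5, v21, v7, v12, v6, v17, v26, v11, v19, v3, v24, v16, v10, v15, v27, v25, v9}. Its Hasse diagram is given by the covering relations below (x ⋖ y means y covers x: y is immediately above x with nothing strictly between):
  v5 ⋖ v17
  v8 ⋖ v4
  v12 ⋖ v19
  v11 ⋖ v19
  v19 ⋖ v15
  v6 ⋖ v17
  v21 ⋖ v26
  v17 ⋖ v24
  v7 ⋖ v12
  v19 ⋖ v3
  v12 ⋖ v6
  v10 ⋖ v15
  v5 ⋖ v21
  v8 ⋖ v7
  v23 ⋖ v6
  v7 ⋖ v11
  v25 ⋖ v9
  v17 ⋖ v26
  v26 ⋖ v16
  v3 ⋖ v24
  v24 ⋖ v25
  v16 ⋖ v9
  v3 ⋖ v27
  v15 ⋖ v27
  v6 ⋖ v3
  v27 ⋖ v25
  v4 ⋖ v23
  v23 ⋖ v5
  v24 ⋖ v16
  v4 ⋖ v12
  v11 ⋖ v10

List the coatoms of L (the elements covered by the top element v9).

v16, v25

The coatoms are exactly the elements covered by v9: v16, v25.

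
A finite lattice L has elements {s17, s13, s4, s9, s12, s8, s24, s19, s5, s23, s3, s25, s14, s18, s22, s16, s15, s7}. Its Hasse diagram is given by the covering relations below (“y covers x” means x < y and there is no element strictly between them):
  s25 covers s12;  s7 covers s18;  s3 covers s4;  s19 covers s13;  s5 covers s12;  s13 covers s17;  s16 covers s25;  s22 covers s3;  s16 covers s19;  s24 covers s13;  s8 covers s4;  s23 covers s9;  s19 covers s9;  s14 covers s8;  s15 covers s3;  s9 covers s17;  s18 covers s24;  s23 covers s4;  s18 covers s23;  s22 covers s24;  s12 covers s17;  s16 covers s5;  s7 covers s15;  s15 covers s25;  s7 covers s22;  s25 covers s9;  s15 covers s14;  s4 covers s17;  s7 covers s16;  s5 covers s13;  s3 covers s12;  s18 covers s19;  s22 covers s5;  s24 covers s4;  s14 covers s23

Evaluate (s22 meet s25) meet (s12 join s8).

s22 ∧ s25 = s12
s12 ∨ s8 = s15
s12 ∧ s15 = s12

s12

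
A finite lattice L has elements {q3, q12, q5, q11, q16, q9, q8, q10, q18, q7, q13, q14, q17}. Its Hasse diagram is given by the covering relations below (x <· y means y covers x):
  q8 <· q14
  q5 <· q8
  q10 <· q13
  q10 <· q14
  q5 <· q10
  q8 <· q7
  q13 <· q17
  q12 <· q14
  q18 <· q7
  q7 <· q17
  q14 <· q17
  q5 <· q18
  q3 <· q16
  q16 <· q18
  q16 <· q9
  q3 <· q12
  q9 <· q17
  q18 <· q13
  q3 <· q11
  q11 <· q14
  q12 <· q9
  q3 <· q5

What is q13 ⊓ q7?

Common lower bounds of {q13, q7}: q16, q18, q3, q5.
The greatest among these is q18.

q18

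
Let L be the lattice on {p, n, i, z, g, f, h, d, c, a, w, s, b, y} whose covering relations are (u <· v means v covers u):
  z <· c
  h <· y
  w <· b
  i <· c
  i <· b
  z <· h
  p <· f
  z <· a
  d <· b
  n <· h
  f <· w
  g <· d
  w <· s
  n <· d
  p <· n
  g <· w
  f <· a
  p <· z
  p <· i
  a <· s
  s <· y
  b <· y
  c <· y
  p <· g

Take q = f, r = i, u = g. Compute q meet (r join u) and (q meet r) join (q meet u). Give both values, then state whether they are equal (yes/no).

r join u = b, so q meet (r join u) = f meet b = f.
q meet r = p and q meet u = p, so (q meet r) join (q meet u) = p join p = p.
Equal: no.

f; p; no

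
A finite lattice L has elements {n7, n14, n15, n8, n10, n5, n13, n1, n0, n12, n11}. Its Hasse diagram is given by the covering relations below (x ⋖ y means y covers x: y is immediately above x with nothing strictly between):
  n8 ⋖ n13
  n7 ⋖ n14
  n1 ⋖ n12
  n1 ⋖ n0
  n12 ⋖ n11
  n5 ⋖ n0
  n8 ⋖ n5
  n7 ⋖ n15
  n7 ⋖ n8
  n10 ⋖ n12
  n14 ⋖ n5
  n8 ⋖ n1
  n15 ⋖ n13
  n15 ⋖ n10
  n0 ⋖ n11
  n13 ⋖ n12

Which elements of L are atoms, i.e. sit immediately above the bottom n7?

n14, n15, n8

The atoms are exactly the elements that cover n7: n14, n15, n8.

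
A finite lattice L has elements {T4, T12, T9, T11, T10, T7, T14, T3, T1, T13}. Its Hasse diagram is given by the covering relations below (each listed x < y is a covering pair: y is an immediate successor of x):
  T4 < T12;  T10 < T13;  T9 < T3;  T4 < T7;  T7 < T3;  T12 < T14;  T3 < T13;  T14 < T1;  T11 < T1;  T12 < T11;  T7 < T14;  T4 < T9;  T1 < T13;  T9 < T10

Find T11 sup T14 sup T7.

T1

Common upper bounds of {T11, T14, T7}: T1, T13.
The least among these is T1.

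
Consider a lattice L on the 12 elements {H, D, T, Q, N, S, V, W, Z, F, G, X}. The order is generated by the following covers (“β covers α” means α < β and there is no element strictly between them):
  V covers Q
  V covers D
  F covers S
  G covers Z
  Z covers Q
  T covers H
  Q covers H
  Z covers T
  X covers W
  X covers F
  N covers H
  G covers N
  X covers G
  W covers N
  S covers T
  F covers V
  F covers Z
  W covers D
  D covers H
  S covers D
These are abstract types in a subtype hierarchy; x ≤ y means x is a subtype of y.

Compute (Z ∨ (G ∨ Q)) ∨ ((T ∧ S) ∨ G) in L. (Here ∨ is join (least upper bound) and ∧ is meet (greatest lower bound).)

G

G ∨ Q = G
Z ∨ G = G
T ∧ S = T
T ∨ G = G
G ∨ G = G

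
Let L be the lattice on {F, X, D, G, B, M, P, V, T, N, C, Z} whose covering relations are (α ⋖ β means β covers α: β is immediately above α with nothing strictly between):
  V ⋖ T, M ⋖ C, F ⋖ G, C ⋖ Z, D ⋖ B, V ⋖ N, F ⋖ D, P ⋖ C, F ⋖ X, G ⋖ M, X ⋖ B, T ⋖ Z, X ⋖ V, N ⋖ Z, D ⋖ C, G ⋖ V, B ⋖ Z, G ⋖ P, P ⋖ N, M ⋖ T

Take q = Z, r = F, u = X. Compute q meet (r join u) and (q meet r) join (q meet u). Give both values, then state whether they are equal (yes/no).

r join u = X, so q meet (r join u) = Z meet X = X.
q meet r = F and q meet u = X, so (q meet r) join (q meet u) = F join X = X.
Equal: yes.

X; X; yes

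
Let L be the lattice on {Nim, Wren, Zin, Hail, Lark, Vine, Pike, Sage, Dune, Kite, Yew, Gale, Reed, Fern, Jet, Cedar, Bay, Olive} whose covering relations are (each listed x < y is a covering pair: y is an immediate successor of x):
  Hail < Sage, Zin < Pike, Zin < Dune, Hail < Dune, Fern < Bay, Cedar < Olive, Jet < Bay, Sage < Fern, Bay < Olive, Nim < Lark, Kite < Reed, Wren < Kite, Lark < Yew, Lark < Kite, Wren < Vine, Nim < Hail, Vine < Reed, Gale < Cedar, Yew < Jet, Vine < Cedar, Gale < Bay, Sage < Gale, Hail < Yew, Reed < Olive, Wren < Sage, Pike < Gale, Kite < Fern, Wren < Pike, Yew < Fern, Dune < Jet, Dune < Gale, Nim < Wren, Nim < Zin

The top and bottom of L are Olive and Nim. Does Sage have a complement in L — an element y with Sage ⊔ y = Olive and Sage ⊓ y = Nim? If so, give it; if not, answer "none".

For every candidate y, either Sage ∨ y ≠ Olive or Sage ∧ y ≠ Nim; no complement exists.

none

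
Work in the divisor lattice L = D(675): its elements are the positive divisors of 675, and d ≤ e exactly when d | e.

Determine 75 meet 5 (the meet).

Common lower bounds of {75, 5}: 1, 5.
The greatest among these is 5.

5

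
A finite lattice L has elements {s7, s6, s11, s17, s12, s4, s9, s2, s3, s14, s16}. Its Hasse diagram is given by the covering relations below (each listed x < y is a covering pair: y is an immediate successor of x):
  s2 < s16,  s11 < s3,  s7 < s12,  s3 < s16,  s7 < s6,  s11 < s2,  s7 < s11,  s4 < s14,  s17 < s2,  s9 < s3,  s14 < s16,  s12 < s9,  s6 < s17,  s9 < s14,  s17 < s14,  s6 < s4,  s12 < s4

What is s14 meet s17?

s17

Common lower bounds of {s14, s17}: s17, s6, s7.
The greatest among these is s17.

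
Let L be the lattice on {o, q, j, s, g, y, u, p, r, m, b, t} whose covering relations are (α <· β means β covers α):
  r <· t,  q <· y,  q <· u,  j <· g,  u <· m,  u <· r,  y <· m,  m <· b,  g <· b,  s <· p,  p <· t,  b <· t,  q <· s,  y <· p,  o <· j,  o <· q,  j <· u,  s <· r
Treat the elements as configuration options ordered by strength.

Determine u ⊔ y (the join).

m

Common upper bounds of {u, y}: b, m, t.
The least among these is m.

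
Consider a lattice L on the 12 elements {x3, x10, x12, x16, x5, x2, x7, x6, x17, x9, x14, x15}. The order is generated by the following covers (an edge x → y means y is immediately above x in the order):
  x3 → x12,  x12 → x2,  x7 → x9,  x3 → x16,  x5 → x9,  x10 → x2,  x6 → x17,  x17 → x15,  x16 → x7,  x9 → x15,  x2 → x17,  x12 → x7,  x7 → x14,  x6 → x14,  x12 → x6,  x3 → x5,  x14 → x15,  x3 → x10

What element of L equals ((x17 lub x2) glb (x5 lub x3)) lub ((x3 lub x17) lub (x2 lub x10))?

x17

x17 ∨ x2 = x17
x5 ∨ x3 = x5
x17 ∧ x5 = x3
x3 ∨ x17 = x17
x2 ∨ x10 = x2
x17 ∨ x2 = x17
x3 ∨ x17 = x17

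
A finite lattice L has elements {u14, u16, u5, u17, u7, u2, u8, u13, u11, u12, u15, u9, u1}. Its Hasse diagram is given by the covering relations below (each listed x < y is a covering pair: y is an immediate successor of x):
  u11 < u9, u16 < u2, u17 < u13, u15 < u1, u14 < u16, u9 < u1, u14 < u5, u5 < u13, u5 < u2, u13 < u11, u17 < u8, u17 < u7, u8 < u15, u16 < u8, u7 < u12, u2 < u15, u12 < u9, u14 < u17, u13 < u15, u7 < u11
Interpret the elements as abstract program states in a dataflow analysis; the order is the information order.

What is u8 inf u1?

u8

Common lower bounds of {u8, u1}: u14, u16, u17, u8.
The greatest among these is u8.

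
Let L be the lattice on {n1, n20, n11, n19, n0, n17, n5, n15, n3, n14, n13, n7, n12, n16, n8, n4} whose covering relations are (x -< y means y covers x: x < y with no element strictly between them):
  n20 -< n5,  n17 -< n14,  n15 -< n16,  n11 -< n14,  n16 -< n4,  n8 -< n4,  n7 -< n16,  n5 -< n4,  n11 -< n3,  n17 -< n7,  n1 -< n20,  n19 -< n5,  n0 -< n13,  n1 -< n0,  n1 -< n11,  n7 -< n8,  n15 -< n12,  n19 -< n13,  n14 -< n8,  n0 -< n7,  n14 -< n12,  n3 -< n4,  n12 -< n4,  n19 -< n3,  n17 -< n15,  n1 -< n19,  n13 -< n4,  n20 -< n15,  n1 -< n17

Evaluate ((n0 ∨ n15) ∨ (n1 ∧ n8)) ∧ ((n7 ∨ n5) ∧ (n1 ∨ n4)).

n0 ∨ n15 = n16
n1 ∧ n8 = n1
n16 ∨ n1 = n16
n7 ∨ n5 = n4
n1 ∨ n4 = n4
n4 ∧ n4 = n4
n16 ∧ n4 = n16

n16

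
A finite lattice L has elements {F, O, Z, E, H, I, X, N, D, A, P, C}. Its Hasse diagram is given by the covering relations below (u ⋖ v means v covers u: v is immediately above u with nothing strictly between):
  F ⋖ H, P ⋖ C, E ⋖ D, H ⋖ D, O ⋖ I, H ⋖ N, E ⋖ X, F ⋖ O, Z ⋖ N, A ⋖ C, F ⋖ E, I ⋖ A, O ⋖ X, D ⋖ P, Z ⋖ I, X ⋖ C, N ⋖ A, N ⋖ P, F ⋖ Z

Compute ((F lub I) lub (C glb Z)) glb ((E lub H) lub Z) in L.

Z

F ∨ I = I
C ∧ Z = Z
I ∨ Z = I
E ∨ H = D
D ∨ Z = P
I ∧ P = Z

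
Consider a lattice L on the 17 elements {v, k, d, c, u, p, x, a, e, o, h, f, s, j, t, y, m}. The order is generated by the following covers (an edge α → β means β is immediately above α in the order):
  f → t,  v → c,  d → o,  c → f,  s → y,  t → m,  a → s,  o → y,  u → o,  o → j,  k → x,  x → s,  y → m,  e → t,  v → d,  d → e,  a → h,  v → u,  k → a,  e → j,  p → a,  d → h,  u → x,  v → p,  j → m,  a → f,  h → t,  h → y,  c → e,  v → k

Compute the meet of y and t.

h

Common lower bounds of {y, t}: a, d, h, k, p, v.
The greatest among these is h.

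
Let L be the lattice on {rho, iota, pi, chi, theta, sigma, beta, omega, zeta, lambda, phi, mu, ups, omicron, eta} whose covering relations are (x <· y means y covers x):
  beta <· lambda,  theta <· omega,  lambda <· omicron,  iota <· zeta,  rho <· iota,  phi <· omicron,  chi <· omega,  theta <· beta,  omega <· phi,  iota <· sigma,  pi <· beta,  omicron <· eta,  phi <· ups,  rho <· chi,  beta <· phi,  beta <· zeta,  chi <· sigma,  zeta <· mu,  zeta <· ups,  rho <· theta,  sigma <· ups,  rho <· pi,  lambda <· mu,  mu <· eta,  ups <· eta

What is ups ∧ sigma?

Common lower bounds of {ups, sigma}: chi, iota, rho, sigma.
The greatest among these is sigma.

sigma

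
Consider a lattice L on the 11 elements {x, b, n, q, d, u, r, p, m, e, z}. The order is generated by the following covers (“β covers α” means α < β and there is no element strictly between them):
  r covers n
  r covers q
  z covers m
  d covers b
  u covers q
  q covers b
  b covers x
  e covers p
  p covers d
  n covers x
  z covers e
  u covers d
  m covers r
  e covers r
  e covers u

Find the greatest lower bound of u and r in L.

q

Common lower bounds of {u, r}: b, q, x.
The greatest among these is q.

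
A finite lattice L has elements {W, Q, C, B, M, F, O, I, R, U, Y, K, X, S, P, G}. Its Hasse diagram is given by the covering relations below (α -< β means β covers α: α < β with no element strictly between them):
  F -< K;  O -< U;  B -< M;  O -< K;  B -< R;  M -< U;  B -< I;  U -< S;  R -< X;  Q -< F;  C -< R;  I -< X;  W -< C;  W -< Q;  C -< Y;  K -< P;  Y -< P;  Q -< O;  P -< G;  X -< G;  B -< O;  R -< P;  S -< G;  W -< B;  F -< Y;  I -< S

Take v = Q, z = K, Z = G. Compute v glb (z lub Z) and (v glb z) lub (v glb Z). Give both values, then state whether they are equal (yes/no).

Q; Q; yes

z lub Z = G, so v glb (z lub Z) = Q glb G = Q.
v glb z = Q and v glb Z = Q, so (v glb z) lub (v glb Z) = Q lub Q = Q.
Equal: yes.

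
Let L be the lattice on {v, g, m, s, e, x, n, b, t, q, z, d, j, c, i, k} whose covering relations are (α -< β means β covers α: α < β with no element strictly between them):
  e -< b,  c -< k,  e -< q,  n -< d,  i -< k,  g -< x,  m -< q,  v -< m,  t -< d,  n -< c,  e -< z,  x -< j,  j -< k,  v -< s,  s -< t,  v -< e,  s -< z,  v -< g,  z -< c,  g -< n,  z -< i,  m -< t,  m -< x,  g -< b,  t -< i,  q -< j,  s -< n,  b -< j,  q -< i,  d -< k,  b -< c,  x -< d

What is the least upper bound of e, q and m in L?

q

Common upper bounds of {e, q, m}: i, j, k, q.
The least among these is q.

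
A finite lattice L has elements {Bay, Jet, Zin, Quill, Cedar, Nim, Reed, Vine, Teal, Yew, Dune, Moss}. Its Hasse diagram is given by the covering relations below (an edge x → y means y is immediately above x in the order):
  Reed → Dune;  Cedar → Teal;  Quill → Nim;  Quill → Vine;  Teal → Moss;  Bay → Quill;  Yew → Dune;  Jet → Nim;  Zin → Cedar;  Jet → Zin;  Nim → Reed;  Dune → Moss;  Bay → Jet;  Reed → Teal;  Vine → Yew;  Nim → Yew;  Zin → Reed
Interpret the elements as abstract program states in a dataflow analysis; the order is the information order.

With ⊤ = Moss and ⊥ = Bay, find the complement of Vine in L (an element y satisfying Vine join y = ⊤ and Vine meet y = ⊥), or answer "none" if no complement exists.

Need y with Vine ∨ y = Moss and Vine ∧ y = Bay.
Checking each element gives: Cedar.

Cedar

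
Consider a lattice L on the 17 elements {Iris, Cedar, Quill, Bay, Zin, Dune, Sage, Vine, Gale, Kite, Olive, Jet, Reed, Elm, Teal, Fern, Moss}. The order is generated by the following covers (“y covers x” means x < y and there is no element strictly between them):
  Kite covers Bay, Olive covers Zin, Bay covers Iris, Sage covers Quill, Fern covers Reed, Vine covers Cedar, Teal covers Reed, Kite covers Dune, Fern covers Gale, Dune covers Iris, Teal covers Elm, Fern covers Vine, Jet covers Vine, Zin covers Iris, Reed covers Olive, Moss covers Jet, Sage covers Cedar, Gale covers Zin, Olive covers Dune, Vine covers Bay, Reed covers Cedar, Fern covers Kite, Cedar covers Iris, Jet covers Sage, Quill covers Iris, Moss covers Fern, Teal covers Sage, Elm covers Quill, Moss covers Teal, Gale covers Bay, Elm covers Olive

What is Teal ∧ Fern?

Common lower bounds of {Teal, Fern}: Cedar, Dune, Iris, Olive, Reed, Zin.
The greatest among these is Reed.

Reed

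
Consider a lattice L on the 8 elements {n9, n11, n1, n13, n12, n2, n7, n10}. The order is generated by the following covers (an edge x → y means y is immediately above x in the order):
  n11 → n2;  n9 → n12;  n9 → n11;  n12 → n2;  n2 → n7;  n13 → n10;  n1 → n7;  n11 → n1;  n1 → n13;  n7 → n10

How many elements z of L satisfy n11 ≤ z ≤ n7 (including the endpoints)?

4

The interval [n11, n7] = {n1, n11, n2, n7}, which has 4 elements.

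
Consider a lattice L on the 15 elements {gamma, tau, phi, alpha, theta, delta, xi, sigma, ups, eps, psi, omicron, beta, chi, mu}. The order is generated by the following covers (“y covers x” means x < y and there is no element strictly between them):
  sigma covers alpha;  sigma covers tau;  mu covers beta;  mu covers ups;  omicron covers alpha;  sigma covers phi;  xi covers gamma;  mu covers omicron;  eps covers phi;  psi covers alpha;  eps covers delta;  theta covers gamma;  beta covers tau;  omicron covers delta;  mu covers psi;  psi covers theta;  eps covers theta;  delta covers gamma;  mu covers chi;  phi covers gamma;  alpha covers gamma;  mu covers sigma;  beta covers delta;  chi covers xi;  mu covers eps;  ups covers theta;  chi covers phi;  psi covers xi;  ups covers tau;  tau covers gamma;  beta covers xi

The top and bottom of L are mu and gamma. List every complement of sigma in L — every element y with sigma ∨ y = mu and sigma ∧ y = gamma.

Need y with sigma ∨ y = mu and sigma ∧ y = gamma.
Checking each element gives: delta, theta, xi.

delta, theta, xi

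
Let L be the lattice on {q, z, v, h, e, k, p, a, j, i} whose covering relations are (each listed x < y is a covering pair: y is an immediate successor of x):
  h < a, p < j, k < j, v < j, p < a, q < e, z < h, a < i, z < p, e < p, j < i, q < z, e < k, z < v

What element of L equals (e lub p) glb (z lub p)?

e ∨ p = p
z ∨ p = p
p ∧ p = p

p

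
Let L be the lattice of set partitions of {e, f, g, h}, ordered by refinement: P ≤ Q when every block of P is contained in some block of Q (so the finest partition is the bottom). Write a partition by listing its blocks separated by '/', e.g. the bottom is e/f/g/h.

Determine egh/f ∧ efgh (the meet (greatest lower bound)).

Common lower bounds of {egh/f, efgh}: e/f/g/h, e/f/gh, eg/f/h, egh/f, eh/f/g.
The greatest among these is egh/f.

egh/f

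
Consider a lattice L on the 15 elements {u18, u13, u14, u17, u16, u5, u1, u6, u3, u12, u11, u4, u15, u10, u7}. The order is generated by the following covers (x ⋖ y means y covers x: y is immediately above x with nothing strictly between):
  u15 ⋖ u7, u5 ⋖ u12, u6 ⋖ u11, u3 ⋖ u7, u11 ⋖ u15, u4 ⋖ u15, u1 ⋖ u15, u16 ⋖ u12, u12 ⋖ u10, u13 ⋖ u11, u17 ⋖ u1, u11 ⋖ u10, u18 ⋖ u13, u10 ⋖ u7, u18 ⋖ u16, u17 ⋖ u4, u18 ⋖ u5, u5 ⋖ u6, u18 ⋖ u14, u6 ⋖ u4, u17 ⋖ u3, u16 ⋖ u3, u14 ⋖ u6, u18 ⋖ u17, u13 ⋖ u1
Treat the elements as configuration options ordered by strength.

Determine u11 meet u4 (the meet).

Common lower bounds of {u11, u4}: u14, u18, u5, u6.
The greatest among these is u6.

u6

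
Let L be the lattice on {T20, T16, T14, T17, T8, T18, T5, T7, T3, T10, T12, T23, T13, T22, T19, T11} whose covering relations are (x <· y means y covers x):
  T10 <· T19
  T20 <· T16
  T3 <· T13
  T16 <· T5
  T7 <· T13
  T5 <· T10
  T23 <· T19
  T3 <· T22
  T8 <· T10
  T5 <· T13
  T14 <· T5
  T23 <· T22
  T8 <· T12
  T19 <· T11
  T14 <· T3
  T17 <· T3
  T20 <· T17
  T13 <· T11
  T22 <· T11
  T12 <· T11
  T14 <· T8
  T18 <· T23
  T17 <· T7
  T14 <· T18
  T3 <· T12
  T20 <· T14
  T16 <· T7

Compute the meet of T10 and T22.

T14

Common lower bounds of {T10, T22}: T14, T20.
The greatest among these is T14.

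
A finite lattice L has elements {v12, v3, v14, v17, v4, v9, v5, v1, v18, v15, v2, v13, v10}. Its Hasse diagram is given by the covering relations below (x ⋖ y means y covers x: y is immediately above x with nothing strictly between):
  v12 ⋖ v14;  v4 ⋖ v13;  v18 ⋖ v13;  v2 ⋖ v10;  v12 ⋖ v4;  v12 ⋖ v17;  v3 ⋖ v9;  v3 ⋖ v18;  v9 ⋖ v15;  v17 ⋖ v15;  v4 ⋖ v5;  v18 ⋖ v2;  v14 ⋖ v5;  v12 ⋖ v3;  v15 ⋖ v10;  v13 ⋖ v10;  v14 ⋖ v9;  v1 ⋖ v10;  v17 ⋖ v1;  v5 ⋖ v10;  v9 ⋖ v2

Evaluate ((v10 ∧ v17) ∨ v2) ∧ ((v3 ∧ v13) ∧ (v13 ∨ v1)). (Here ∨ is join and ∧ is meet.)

v10 ∧ v17 = v17
v17 ∨ v2 = v10
v3 ∧ v13 = v3
v13 ∨ v1 = v10
v3 ∧ v10 = v3
v10 ∧ v3 = v3

v3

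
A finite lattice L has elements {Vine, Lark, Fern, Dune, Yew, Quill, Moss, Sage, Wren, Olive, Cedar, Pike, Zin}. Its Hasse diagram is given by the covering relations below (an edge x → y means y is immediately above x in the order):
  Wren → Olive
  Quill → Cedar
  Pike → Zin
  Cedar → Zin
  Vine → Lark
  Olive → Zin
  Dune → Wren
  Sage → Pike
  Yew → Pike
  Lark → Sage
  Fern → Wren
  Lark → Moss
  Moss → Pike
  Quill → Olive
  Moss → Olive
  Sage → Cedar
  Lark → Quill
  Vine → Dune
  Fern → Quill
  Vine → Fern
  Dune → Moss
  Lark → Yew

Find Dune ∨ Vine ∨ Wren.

Wren

Common upper bounds of {Dune, Vine, Wren}: Olive, Wren, Zin.
The least among these is Wren.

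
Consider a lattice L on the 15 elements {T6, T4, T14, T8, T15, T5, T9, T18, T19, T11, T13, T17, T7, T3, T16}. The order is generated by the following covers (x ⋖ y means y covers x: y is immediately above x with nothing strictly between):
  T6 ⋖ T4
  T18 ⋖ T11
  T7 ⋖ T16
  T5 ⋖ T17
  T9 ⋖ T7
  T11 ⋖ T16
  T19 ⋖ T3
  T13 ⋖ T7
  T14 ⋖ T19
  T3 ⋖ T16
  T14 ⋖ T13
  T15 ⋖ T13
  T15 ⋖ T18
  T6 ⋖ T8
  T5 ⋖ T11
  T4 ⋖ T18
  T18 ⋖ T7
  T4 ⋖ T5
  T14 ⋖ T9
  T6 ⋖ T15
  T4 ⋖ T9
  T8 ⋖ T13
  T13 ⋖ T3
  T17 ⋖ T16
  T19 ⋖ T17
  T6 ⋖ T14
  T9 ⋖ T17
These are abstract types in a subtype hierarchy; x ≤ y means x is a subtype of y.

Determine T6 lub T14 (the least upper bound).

T14

Common upper bounds of {T6, T14}: T13, T14, T16, T17, T19, T3, T7, T9.
The least among these is T14.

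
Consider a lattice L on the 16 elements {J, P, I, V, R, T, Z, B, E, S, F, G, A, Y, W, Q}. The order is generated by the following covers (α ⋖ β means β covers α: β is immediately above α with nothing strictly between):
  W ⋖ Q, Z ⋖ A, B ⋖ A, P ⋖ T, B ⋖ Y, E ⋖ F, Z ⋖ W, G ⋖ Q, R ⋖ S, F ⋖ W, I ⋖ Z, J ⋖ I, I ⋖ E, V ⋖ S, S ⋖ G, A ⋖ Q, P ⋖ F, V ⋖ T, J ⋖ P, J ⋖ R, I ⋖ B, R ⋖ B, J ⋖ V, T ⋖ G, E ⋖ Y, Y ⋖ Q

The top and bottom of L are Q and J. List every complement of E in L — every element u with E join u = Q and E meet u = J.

G, S, T, V

Need u with E ∨ u = Q and E ∧ u = J.
Checking each element gives: G, S, T, V.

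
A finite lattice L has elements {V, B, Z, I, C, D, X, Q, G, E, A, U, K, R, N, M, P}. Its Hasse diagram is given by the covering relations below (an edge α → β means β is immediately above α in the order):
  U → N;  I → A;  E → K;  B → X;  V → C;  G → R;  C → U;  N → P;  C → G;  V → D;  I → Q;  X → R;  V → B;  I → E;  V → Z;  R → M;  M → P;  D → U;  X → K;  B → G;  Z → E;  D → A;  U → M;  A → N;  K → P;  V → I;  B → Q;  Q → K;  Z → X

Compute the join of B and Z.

Common upper bounds of {B, Z}: K, M, P, R, X.
The least among these is X.

X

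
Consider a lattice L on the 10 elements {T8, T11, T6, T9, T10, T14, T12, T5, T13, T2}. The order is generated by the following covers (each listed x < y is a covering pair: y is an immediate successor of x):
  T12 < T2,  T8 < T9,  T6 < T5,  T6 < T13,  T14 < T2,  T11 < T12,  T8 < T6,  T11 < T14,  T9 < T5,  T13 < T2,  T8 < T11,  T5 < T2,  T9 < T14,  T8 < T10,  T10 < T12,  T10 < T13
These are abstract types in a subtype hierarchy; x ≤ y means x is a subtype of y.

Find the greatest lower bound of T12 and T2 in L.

Common lower bounds of {T12, T2}: T10, T11, T12, T8.
The greatest among these is T12.

T12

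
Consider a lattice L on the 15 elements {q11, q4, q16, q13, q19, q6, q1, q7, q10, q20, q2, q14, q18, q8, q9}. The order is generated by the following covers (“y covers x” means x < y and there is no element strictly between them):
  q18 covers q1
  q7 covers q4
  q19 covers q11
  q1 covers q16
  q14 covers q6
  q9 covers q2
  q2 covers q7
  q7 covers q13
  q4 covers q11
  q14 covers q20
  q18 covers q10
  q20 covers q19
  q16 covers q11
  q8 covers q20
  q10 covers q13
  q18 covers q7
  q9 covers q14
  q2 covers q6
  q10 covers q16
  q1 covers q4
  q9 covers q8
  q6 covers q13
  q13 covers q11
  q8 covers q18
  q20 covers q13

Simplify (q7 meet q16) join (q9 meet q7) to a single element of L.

q7 ∧ q16 = q11
q9 ∧ q7 = q7
q11 ∨ q7 = q7

q7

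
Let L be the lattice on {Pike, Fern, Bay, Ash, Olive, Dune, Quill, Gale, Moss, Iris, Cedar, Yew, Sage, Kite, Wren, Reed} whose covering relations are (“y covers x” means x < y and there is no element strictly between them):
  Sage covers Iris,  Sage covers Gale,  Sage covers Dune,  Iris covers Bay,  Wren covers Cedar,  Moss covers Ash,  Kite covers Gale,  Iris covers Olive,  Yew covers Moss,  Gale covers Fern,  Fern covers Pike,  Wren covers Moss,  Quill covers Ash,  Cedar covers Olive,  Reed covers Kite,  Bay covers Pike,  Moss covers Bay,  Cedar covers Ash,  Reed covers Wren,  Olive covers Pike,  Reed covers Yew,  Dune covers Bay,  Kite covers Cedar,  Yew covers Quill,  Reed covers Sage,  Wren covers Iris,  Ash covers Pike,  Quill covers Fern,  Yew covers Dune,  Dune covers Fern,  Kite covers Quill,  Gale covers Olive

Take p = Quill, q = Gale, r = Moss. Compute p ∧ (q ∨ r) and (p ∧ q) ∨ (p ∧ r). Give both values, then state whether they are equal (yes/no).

Quill; Quill; yes

q ∨ r = Reed, so p ∧ (q ∨ r) = Quill ∧ Reed = Quill.
p ∧ q = Fern and p ∧ r = Ash, so (p ∧ q) ∨ (p ∧ r) = Fern ∨ Ash = Quill.
Equal: yes.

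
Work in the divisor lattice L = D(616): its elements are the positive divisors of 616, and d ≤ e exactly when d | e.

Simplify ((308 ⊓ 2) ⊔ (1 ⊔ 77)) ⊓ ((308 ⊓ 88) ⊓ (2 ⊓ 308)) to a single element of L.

308 ∧ 2 = 2
1 ∨ 77 = 77
2 ∨ 77 = 154
308 ∧ 88 = 44
2 ∧ 308 = 2
44 ∧ 2 = 2
154 ∧ 2 = 2

2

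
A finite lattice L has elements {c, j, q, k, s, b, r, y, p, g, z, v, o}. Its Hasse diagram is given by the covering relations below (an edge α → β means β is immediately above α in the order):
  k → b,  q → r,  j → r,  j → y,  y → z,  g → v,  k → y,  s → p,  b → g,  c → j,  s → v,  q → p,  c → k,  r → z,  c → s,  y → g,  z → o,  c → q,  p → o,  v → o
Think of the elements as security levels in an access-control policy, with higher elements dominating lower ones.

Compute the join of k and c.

Common upper bounds of {k, c}: b, g, k, o, v, y, z.
The least among these is k.

k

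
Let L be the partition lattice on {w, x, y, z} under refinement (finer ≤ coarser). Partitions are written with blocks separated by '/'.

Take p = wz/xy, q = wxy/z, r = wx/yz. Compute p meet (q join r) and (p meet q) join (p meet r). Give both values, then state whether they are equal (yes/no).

q join r = wxyz, so p meet (q join r) = wz/xy meet wxyz = wz/xy.
p meet q = w/xy/z and p meet r = w/x/y/z, so (p meet q) join (p meet r) = w/xy/z join w/x/y/z = w/xy/z.
Equal: no.

wz/xy; w/xy/z; no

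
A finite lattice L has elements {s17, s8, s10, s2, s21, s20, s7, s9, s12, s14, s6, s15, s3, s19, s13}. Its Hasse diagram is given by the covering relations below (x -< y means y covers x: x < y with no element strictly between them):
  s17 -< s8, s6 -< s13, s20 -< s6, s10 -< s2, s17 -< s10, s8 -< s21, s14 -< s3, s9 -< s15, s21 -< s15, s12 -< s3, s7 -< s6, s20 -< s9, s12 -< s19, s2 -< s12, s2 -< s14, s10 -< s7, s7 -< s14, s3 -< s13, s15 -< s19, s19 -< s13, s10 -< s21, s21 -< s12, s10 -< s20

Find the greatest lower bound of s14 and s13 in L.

Common lower bounds of {s14, s13}: s10, s14, s17, s2, s7.
The greatest among these is s14.

s14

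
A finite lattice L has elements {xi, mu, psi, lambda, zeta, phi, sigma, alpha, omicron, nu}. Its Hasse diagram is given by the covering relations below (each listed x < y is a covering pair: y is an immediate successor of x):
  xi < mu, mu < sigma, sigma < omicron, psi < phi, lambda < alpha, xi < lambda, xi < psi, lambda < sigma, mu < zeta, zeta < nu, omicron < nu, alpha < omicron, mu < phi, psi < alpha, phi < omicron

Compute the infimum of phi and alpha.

psi

Common lower bounds of {phi, alpha}: psi, xi.
The greatest among these is psi.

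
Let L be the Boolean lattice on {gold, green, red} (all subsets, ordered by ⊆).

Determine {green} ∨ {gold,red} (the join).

Under ⊆, join is union: {green} ∪ {gold,red} = {gold,green,red}.

{gold,green,red}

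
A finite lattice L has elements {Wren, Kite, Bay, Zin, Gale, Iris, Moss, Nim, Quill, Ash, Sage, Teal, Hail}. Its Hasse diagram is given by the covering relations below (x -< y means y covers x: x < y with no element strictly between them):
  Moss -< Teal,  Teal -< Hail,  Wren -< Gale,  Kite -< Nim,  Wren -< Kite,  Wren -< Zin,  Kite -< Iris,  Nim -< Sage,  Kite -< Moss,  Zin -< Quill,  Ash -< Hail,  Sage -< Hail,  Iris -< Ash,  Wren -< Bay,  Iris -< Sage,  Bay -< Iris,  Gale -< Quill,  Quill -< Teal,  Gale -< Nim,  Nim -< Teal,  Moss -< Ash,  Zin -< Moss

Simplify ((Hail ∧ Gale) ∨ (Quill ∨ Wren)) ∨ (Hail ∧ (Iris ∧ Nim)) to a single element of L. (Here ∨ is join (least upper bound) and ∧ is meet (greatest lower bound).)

Hail ∧ Gale = Gale
Quill ∨ Wren = Quill
Gale ∨ Quill = Quill
Iris ∧ Nim = Kite
Hail ∧ Kite = Kite
Quill ∨ Kite = Teal

Teal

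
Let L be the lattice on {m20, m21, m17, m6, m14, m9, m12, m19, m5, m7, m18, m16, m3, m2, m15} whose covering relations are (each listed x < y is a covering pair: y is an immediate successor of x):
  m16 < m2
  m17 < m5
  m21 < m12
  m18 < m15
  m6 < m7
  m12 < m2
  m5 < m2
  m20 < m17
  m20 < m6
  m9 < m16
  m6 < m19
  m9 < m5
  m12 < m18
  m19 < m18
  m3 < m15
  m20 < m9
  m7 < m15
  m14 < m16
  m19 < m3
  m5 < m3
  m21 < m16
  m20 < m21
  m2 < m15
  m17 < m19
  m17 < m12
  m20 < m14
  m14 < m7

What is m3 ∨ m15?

Common upper bounds of {m3, m15}: m15.
The least among these is m15.

m15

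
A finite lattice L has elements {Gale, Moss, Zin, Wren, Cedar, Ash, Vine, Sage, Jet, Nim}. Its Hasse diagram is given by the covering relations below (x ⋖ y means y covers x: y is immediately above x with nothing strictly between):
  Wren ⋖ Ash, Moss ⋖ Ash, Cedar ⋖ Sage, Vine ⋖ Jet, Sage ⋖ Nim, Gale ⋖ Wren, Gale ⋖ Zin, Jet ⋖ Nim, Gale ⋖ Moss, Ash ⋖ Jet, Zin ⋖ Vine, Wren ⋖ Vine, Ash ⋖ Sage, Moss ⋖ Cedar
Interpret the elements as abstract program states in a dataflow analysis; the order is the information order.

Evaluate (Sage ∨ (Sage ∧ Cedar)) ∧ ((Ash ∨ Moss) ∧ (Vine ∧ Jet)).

Wren

Sage ∧ Cedar = Cedar
Sage ∨ Cedar = Sage
Ash ∨ Moss = Ash
Vine ∧ Jet = Vine
Ash ∧ Vine = Wren
Sage ∧ Wren = Wren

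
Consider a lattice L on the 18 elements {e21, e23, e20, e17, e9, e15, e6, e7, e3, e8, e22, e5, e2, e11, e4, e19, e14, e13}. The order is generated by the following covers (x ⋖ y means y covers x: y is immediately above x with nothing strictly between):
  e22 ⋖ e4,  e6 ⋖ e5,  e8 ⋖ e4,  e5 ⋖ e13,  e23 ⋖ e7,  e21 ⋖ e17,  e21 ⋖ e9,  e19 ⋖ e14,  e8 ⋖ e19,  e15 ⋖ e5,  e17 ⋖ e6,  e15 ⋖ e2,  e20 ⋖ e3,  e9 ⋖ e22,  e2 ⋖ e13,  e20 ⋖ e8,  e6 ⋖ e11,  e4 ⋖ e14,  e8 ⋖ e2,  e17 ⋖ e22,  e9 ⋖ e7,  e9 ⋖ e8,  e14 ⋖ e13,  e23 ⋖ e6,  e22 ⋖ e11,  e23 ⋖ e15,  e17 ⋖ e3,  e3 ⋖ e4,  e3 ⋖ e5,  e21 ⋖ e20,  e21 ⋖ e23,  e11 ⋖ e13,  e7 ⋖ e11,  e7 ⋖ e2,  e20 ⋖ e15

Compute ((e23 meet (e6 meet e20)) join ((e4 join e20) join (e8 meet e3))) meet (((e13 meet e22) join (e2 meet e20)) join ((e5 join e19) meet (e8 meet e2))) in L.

e4

e6 ∧ e20 = e21
e23 ∧ e21 = e21
e4 ∨ e20 = e4
e8 ∧ e3 = e20
e4 ∨ e20 = e4
e21 ∨ e4 = e4
e13 ∧ e22 = e22
e2 ∧ e20 = e20
e22 ∨ e20 = e4
e5 ∨ e19 = e13
e8 ∧ e2 = e8
e13 ∧ e8 = e8
e4 ∨ e8 = e4
e4 ∧ e4 = e4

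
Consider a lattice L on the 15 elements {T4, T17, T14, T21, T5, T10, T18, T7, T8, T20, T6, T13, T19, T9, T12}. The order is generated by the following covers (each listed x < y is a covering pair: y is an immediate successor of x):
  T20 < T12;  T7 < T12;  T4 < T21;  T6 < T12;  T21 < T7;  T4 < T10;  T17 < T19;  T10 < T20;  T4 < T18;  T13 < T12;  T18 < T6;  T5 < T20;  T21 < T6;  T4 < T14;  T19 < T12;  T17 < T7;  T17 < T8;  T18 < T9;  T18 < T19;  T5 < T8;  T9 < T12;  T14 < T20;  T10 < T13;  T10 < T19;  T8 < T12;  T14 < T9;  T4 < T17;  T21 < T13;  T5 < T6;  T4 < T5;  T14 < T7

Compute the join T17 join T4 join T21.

T7

Common upper bounds of {T17, T4, T21}: T12, T7.
The least among these is T7.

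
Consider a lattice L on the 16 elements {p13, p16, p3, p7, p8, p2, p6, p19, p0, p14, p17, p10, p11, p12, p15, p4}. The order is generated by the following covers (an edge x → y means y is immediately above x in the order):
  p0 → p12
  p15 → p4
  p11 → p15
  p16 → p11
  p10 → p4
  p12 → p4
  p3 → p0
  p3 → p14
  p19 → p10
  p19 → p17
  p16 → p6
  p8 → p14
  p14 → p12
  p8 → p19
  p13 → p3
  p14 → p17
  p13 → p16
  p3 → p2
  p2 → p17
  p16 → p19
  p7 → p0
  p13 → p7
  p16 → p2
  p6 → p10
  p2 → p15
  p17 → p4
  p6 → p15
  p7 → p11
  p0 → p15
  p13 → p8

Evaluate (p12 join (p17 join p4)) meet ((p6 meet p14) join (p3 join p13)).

p3

p17 ∨ p4 = p4
p12 ∨ p4 = p4
p6 ∧ p14 = p13
p3 ∨ p13 = p3
p13 ∨ p3 = p3
p4 ∧ p3 = p3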